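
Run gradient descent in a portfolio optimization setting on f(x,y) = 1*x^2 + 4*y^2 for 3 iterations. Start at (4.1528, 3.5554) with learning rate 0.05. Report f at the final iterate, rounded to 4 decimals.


Gradient descent on f(x,y) = 1*x^2 + 4*y^2.
Starting point: (4.1528, 3.5554), alpha = 0.05
Step 1: grad_x = 2*1*4.1528 = 8.3056, grad_y = 2*4*3.5554 = 28.4432
  x_1 = 4.1528 - 0.05*8.3056 = 3.7375
  y_1 = 3.5554 - 0.05*28.4432 = 2.1332
Step 2: grad_x = 2*1*3.7375 = 7.475, grad_y = 2*4*2.1332 = 17.0659
  x_2 = 3.7375 - 0.05*7.475 = 3.3638
  y_2 = 2.1332 - 0.05*17.0659 = 1.2799
Step 3: grad_x = 2*1*3.3638 = 6.7275, grad_y = 2*4*1.2799 = 10.2396
  x_3 = 3.3638 - 0.05*6.7275 = 3.0274
  y_3 = 1.2799 - 0.05*10.2396 = 0.768
f(3.0274, 0.768) = 1*3.0274^2 + 4*0.768^2 = 11.5242


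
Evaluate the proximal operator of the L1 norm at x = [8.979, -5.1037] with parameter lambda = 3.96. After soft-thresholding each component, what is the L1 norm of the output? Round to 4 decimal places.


Soft-thresholding with lambda = 3.96:
prox(8.979) = sign(8.979)*max(|8.979| - 3.96, 0) = 5.019
prox(-5.1037) = sign(-5.1037)*max(|-5.1037| - 3.96, 0) = -1.1437
prox(x) = [5.019, -1.1437]
||prox(x)||_1 = 5.019 + 1.1437 = 6.1627


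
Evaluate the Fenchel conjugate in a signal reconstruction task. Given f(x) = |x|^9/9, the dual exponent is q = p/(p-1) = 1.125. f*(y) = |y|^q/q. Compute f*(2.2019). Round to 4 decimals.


The conjugate exponent q satisfies 1/p + 1/q = 1.
p = 9, so q = 9/(9 - 1) = 1.125
|y|^q = 2.2019^1.125 = 2.4302
f*(2.2019) = 2.4302 / 1.125 = 2.1602


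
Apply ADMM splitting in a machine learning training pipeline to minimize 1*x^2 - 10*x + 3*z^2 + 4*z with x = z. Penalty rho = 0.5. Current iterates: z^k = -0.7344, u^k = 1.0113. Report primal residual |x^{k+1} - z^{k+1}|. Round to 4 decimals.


ADMM iteration with rho = 0.5, z^k = -0.7344, u^k = 1.0113
Step 1: x-update.
Minimize 1*x^2 - 10*x + (0.5/2)*(x + 0.7344 + 1.0113)^2
FOC: (2*1 + 0.5)*x = 10 + 0.5*(-0.7344 - 1.0113)
x^{k+1} = 3.6509
Step 2: z-update.
Minimize 3*z^2 + 4*z + (0.5/2)*(3.6509 - z + 1.0113)^2
FOC: (2*3 + 0.5)*z = -4 + 0.5*(3.6509 + 1.0113)
z^{k+1} = -0.2568
Step 3: u-update.
u^{k+1} = 1.0113 + 3.6509 + 0.2568 = 4.9189
Step 4: Primal residual = |3.6509 + 0.2568| = 3.9076


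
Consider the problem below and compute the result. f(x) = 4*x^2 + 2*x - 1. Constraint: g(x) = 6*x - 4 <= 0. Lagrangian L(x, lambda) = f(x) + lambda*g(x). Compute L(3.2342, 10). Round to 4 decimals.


Step 1: Evaluate f(x).
f(3.2342) = 4*3.2342^2 + 2*3.2342 - 1 = 47.3086
Step 2: Evaluate g(x).
g(3.2342) = 6*3.2342 - 4 = 15.4052
Step 3: Compute Lagrangian.
L = 47.3086 + 10*15.4052 = 201.3606


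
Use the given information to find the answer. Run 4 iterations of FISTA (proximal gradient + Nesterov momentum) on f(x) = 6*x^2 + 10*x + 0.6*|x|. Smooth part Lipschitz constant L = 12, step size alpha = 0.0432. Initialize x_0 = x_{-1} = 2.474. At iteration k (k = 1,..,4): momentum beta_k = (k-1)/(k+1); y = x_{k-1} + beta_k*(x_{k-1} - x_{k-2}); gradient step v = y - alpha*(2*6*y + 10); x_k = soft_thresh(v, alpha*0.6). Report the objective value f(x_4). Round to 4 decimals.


FISTA on f(x) = 6*x^2 + 10*x + 0.6*|x|
L = 12, alpha = 0.0432
Iteration 1: beta = 0.0, y = 2.474 + 0.0*(2.474 - 2.474) = 2.474
  grad(y) = 39.688, v = y - alpha*grad = 0.7595
  prox(v) = soft_thresh(0.7595, 0.0259) = 0.7336
Iteration 2: beta = 0.3333, y = 0.7336 + 0.3333*(0.7336 - 2.474) = 0.1534
  grad(y) = 11.8409, v = y - alpha*grad = -0.3581
  prox(v) = soft_thresh(-0.3581, 0.0259) = -0.3322
Iteration 3: beta = 0.5, y = -0.3322 + 0.5*(-0.3322 - 0.7336) = -0.8651
  grad(y) = -0.3809, v = y - alpha*grad = -0.8486
  prox(v) = soft_thresh(-0.8486, 0.0259) = -0.8227
Iteration 4: beta = 0.6, y = -0.8227 + 0.6*(-0.8227 + 0.3322) = -1.117
  grad(y) = -3.404, v = y - alpha*grad = -0.9699
  prox(v) = soft_thresh(-0.9699, 0.0259) = -0.944
f(x_4) = 6*(-0.944)^2 + 10*(-0.944) + 0.6*|-0.944| = -3.5267


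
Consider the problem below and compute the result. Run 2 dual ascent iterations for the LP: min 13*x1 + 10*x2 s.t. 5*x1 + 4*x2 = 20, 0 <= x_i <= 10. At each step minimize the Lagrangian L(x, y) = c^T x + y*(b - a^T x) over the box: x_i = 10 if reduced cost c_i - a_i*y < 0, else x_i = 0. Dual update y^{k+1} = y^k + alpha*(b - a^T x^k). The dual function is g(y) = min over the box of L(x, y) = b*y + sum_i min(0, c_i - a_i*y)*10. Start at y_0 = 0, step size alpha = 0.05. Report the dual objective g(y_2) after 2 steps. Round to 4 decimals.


Dual ascent for LP: min 13*x1 + 10*x2, 5*x1 + 4*x2 = 20, 0 <= x_i <= 10
Step 1: y^k = 0.0, reduced costs: (13.0, 10.0)
  x^k = (0.0, 0.0), subgradient = b - a^T x = 20.0
  y^{k+1} = 0.0 + 0.05*20.0 = 1.0
Step 2: y^k = 1.0, reduced costs: (8.0, 6.0)
  x^k = (0.0, 0.0), subgradient = b - a^T x = 20.0
  y^{k+1} = 1.0 + 0.05*20.0 = 2.0
Dual objective at y_2 = 2.0: reduced costs (3.0, 2.0), box minimizer x = (0.0, 0.0)
g(y_2) = b*y + (c1 - a1*y)*x1 + (c2 - a2*y)*x2 = 20*2.0 + 3.0*0.0 + 2.0*0.0 = 40.0 + 0.0 + 0.0 = 40.0


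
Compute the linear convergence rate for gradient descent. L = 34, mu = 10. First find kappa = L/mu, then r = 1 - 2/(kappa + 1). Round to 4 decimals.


Step 1: Compute the condition number.
kappa = L/mu = 34/10 = 3.4
Step 2: Compute the convergence rate.
r = 1 - 2/(kappa + 1) = 1 - 2*mu/(L + mu) = (L - mu)/(L + mu) = 24/44 = 0.5455


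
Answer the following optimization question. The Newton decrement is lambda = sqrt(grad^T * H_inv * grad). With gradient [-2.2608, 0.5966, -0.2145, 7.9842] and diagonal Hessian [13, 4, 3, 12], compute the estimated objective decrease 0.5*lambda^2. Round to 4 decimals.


Step 1: H is diagonal, so H^(-1) * g = [-0.1739, 0.1492, -0.0715, 0.6654].
Step 2: g^T H^(-1) g = sum_i g_i^2 / H_ii
  = (-2.2608)^2/13 + (0.5966)^2/4 + (-0.2145)^2/3 + (7.9842)^2/12
  = 0.3932 + 0.089 + 0.0153 + 5.3123 = 5.8098
Step 3: Objective decrease = 0.5 * g^T H^(-1) g = 2.9049


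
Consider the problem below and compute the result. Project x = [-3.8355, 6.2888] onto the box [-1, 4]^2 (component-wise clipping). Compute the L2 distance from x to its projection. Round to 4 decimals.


Project each component onto [-1, 4].
clip(-3.8355) = -1.0, clip(6.2888) = 4.0
Projection = [-1.0, 4.0]
Squared diffs: [8.0401, 5.2386]
Distance = sqrt(13.2787) = 3.644


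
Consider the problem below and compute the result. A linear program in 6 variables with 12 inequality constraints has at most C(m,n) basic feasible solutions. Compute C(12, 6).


Each vertex corresponds to some choice of n active constraints out of m, so the number of vertices is at most C(m, n) = m! / (n!(m-n)!).
m = 12, n = 6
Numerator: 12 * 11 * 10 * 9 * 8 * 7
Denominator: 6! = 720
C(12, 6) = 924


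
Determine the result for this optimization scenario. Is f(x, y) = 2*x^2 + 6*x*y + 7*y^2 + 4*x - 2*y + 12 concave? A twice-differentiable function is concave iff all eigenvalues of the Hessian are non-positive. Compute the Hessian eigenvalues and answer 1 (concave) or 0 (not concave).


The Hessian of f(x,y) = 2*x^2 + 6*x*y + 7*y^2 + 4*x - 2*y + 12 is:
H = [[4, 6], [6, 14]]
Trace = 4 + 14 = 18
Determinant = 4*14 - (6)^2 = 20
Discriminant = (18)^2 - 4*20 = 244.0
Eigenvalues: lambda_1 = 1.1898, lambda_2 = 16.8102
The function is not concave.

0


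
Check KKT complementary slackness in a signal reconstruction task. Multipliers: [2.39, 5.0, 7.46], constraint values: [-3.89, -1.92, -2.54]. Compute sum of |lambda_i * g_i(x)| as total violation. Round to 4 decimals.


KKT complementary slackness check:
lambda_1 * g_1 = 2.39 * -3.89 = -9.2971
lambda_2 * g_2 = 5.0 * -1.92 = -9.6
lambda_3 * g_3 = 7.46 * -2.54 = -18.9484
Total violation = 9.2971 + 9.6 + 18.9484 = 37.8455


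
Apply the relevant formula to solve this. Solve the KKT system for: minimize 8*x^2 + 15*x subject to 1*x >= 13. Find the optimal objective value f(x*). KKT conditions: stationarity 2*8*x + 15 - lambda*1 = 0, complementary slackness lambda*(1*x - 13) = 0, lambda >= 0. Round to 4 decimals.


Step 1: Try lambda = 0 (constraint inactive).
x_unc = -15/(2*8) = -0.9375
Check: 1*-0.9375 = -0.9375 < 13 -- violated!
Step 2: Constraint must be active: 1*x = 13
x* = 13/1 = 13.0
lambda = (2*8*13.0 + 15)/1 = 223.0
Step 3: Compute optimal value.
f(x*) = 8*13.0^2 + 15*13.0 = 1547.0


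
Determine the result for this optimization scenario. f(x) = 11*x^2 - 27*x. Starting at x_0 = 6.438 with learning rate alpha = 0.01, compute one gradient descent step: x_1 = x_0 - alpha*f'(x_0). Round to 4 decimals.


We compute the gradient at x_0 and apply the update.
f'(x) = 22*x - 27
f'(6.438) = 22*6.438 - 27 = 114.636
x_1 = 6.438 - 0.01*114.636 = 5.2916


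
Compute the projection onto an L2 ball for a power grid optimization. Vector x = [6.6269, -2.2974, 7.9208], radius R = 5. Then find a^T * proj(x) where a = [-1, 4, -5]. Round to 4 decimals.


Step 1: Compute ||x|| (intermediates to 6 decimals).
||x|| = sqrt(6.6269^2 + (-2.2974)^2 + 7.9208^2) = 10.579836
Step 2: Project.
Since ||x|| > R, scale = R/||x|| = 5/10.579836 = 0.472597, proj(x) = scale * x
proj(x) = [3.131853, -1.085744, 3.743346]
Step 3: Dot product.
a^T * proj(x) = -1*3.131853 + 4*(-1.085744) - 5*3.743346 = -26.1916


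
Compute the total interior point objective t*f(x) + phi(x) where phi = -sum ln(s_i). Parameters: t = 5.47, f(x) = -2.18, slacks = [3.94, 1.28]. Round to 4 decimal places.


Step 1: Compute log-barrier.
ln values: [1.3712, 0.2469]
phi = -(1.3712 + 0.2469) = -1.618
Step 2: Compute augmented objective.
t*f(x) = 5.47*-2.18 = -11.9246
Total = -11.9246 - 1.618 = -13.5426


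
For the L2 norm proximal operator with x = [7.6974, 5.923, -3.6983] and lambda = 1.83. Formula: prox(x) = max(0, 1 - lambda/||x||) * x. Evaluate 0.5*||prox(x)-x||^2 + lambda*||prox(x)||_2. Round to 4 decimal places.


Step 1: Compute ||x||.
||x|| = 10.3928
Step 2: Compute scaling factor.
scale = max(0, 1 - 1.83/10.3928) = 0.8239
Step 3: prox(x) = [6.342, 4.8801, -3.0471]
||prox(x)|| = 8.5628
Step 4: Proximal objective.
0.5*||prox-x||^2 = 1.6745
lambda*||prox|| = 15.6699
Total = 17.3443


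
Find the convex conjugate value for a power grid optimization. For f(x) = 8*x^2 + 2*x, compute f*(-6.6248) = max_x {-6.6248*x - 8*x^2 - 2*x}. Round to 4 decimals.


f*(y) = sup_x {y*x - a*x^2 - b*x} = sup_x {(y-b)*x - a*x^2}
FOC: (y - b) - 2a*x = 0 => x* = (y - b)/(2a)
x* = (-6.6248 - 2)/(2*8) = -0.5391
f*(-6.6248) = (y-b)^2/(4a) = (-6.6248 - 2)^2/(4*8)
= 74.3872/32 = 2.3246


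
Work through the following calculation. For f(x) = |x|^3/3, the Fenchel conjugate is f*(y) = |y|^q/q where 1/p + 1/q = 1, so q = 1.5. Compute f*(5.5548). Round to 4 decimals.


The conjugate exponent q satisfies 1/p + 1/q = 1.
p = 3, so q = 3/(3 - 1) = 1.5
|y|^q = 5.5548^1.5 = 13.0919
f*(5.5548) = 13.0919 / 1.5 = 8.7279


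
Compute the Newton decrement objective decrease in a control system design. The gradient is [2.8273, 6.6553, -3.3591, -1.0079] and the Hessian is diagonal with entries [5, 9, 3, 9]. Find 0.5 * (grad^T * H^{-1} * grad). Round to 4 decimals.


Step 1: H is diagonal, so H^(-1) * g = [0.5655, 0.7395, -1.1197, -0.112].
Step 2: g^T H^(-1) g = sum_i g_i^2 / H_ii
  = (2.8273)^2/5 + (6.6553)^2/9 + (-3.3591)^2/3 + (-1.0079)^2/9
  = 1.5987 + 4.9214 + 3.7612 + 0.1129 = 10.3942
Step 3: Objective decrease = 0.5 * g^T H^(-1) g = 5.1971


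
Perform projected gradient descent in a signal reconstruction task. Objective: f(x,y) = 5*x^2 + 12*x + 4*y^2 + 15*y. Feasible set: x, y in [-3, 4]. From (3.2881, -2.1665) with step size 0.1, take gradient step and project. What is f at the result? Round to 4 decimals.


Step 1: Compute gradient at (3.2881, -2.1665).
grad_x = 2*5*3.2881 + 12 = 44.881
grad_y = 2*4*-2.1665 + 15 = -2.332
Step 2: Gradient step.
x_raw = 3.2881 - 0.1*44.881 = -1.2
y_raw = -2.1665 - 0.1*-2.332 = -1.9333
Step 3: Project onto [-3, 4].
x_proj = clip(-1.2) = -1.2
y_proj = clip(-1.9333) = -1.9333
Step 4: Evaluate f.
f(-1.2, -1.9333) = -21.2489


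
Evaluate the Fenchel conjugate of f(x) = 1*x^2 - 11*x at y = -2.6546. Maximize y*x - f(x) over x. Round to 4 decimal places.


f*(y) = sup_x {y*x - a*x^2 - b*x} = sup_x {(y-b)*x - a*x^2}
FOC: (y - b) - 2a*x = 0 => x* = (y - b)/(2a)
x* = (-2.6546 + 11)/(2*1) = 4.1727
f*(-2.6546) = (y-b)^2/(4a) = (-2.6546 + 11)^2/(4*1)
= 69.6457/4 = 17.4114


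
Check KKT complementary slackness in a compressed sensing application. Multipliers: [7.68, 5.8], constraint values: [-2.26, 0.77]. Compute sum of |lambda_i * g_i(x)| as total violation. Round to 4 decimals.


KKT complementary slackness check:
lambda_1 * g_1 = 7.68 * -2.26 = -17.3568
lambda_2 * g_2 = 5.8 * 0.77 = 4.466
Total violation = 17.3568 + 4.466 = 21.8228


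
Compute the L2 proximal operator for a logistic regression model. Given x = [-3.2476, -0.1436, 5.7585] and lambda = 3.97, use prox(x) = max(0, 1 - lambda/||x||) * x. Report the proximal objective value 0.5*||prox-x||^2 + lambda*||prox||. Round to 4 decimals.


Step 1: Compute ||x||.
||x|| = 6.6127
Step 2: Compute scaling factor.
scale = max(0, 1 - 3.97/6.6127) = 0.3996
Step 3: prox(x) = [-1.2979, -0.0574, 2.3013]
||prox(x)|| = 2.6427
Step 4: Proximal objective.
0.5*||prox-x||^2 = 7.8805
lambda*||prox|| = 10.4915
Total = 18.372


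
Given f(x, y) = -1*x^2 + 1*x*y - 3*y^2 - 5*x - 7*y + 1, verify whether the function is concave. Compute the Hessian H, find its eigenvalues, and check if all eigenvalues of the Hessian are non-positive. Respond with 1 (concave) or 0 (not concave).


The Hessian of f(x,y) = -1*x^2 + 1*x*y - 3*y^2 - 5*x - 7*y + 1 is:
H = [[-2, 1], [1, -6]]
Trace = -2 - 6 = -8
Determinant = -2*-6 - (1)^2 = 11
Discriminant = (-8)^2 - 4*11 = 20.0
Eigenvalues: lambda_1 = -6.2361, lambda_2 = -1.7639
The function is concave.

1


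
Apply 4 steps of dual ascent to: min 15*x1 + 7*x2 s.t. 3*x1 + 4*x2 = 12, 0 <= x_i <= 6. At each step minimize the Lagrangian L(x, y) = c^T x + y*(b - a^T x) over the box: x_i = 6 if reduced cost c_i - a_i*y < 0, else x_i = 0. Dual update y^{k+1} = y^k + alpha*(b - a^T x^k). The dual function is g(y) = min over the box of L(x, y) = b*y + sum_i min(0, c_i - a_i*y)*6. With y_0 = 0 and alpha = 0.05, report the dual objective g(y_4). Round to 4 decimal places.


Dual ascent for LP: min 15*x1 + 7*x2, 3*x1 + 4*x2 = 12, 0 <= x_i <= 6
Step 1: y^k = 0.0, reduced costs: (15.0, 7.0)
  x^k = (0.0, 0.0), subgradient = b - a^T x = 12.0
  y^{k+1} = 0.0 + 0.05*12.0 = 0.6
Step 2: y^k = 0.6, reduced costs: (13.2, 4.6)
  x^k = (0.0, 0.0), subgradient = b - a^T x = 12.0
  y^{k+1} = 0.6 + 0.05*12.0 = 1.2
Step 3: y^k = 1.2, reduced costs: (11.4, 2.2)
  x^k = (0.0, 0.0), subgradient = b - a^T x = 12.0
  y^{k+1} = 1.2 + 0.05*12.0 = 1.8
Step 4: y^k = 1.8, reduced costs: (9.6, -0.2)
  x^k = (0.0, 6.0), subgradient = b - a^T x = -12.0
  y^{k+1} = 1.8 + 0.05*-12.0 = 1.2
Dual objective at y_4 = 1.2: reduced costs (11.4, 2.2), box minimizer x = (0.0, 0.0)
g(y_4) = b*y + (c1 - a1*y)*x1 + (c2 - a2*y)*x2 = 12*1.2 + 11.4*0.0 + 2.2*0.0 = 14.4 + 0.0 + 0.0 = 14.4


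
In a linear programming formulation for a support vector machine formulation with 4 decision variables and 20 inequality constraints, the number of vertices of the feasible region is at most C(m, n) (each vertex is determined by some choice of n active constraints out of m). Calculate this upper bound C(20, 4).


Each vertex corresponds to some choice of n active constraints out of m, so the number of vertices is at most C(m, n) = m! / (n!(m-n)!).
m = 20, n = 4
Numerator: 20 * 19 * 18 * 17
Denominator: 4! = 24
C(20, 4) = 4845


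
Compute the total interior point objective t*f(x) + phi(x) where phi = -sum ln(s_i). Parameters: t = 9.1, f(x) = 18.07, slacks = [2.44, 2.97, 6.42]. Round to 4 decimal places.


Step 1: Compute log-barrier.
ln values: [0.892, 1.0886, 1.8594]
phi = -(0.892 + 1.0886 + 1.8594) = -3.84
Step 2: Compute augmented objective.
t*f(x) = 9.1*18.07 = 164.437
Total = 164.437 - 3.84 = 160.597


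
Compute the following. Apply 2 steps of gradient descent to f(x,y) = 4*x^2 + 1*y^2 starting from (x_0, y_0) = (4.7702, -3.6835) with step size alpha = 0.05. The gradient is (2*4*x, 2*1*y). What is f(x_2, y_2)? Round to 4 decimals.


Gradient descent on f(x,y) = 4*x^2 + 1*y^2.
Starting point: (4.7702, -3.6835), alpha = 0.05
Step 1: grad_x = 2*4*4.7702 = 38.1616, grad_y = 2*1*-3.6835 = -7.367
  x_1 = 4.7702 - 0.05*38.1616 = 2.8621
  y_1 = -3.6835 - 0.05*-7.367 = -3.3152
Step 2: grad_x = 2*4*2.8621 = 22.897, grad_y = 2*1*-3.3152 = -6.6303
  x_2 = 2.8621 - 0.05*22.897 = 1.7173
  y_2 = -3.3152 - 0.05*-6.6303 = -2.9836
f(1.7173, -2.9836) = 4*1.7173^2 + 1*(-2.9836)^2 = 20.6982


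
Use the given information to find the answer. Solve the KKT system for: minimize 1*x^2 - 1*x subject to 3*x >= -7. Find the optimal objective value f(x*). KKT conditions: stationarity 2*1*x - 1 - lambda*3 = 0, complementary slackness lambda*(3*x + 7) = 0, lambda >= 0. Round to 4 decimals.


Step 1: Try lambda = 0 (constraint inactive).
Stationarity: 2*1*x - 1 = 0
x* = 1/(2*1) = 0.5
Check constraint: 3*0.5 = 1.5 >= -7 -- satisfied.
Step 2: Compute optimal value.
f(x*) = 1*0.5^2 - 1*0.5 = -0.25


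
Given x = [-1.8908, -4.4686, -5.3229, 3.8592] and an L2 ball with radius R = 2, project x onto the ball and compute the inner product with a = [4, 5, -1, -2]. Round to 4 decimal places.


Step 1: Compute ||x|| (intermediates to 6 decimals).
||x|| = sqrt((-1.8908)^2 + (-4.4686)^2 + (-5.3229)^2 + 3.8592^2) = 8.171303
Step 2: Project.
Since ||x|| > R, scale = R/||x|| = 2/8.171303 = 0.244759, proj(x) = scale * x
proj(x) = [-0.46279, -1.09373, -1.302828, 0.944574]
Step 3: Dot product.
a^T * proj(x) = 4*(-0.46279) + 5*(-1.09373) - 1*(-1.302828) - 2*0.944574 = -7.9061


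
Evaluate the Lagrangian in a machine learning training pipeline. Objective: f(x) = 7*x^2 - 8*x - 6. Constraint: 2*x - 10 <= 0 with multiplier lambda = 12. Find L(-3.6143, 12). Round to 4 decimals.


Step 1: Evaluate f(x).
f(-3.6143) = 7*(-3.6143)^2 - 8*(-3.6143) - 6 = 114.3566
Step 2: Evaluate g(x).
g(-3.6143) = 2*-3.6143 - 10 = -17.2286
Step 3: Compute Lagrangian.
L = 114.3566 + 12*-17.2286 = -92.3866


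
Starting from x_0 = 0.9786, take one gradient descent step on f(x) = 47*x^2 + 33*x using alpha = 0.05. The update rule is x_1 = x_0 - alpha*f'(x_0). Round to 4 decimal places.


We compute the gradient at x_0 and apply the update.
f'(x) = 94*x + 33
f'(0.9786) = 94*0.9786 + 33 = 124.9884
x_1 = 0.9786 - 0.05*124.9884 = -5.2708


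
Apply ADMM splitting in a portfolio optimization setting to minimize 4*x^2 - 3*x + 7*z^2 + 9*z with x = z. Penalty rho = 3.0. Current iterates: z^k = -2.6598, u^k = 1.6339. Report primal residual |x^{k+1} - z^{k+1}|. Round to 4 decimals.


ADMM iteration with rho = 3.0, z^k = -2.6598, u^k = 1.6339
Step 1: x-update.
Minimize 4*x^2 - 3*x + (3.0/2)*(x + 2.6598 + 1.6339)^2
FOC: (2*4 + 3.0)*x = 3 + 3.0*(-2.6598 - 1.6339)
x^{k+1} = -0.8983
Step 2: z-update.
Minimize 7*z^2 + 9*z + (3.0/2)*(-0.8983 - z + 1.6339)^2
FOC: (2*7 + 3.0)*z = -9 + 3.0*(-0.8983 + 1.6339)
z^{k+1} = -0.3996
Step 3: u-update.
u^{k+1} = 1.6339 - 0.8983 + 0.3996 = 1.1352
Step 4: Primal residual = |-0.8983 + 0.3996| = 0.4987


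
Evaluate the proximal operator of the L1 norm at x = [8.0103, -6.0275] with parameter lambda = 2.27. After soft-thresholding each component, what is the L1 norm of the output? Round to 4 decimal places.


Soft-thresholding with lambda = 2.27:
prox(8.0103) = sign(8.0103)*max(|8.0103| - 2.27, 0) = 5.7403
prox(-6.0275) = sign(-6.0275)*max(|-6.0275| - 2.27, 0) = -3.7575
prox(x) = [5.7403, -3.7575]
||prox(x)||_1 = 5.7403 + 3.7575 = 9.4978


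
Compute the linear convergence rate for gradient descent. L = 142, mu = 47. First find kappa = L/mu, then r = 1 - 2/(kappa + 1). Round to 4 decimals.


Step 1: Compute the condition number.
kappa = L/mu = 142/47 = 3.0213
Step 2: Compute the convergence rate.
r = 1 - 2/(kappa + 1) = 1 - 2*mu/(L + mu) = (L - mu)/(L + mu) = 95/189 = 0.5026


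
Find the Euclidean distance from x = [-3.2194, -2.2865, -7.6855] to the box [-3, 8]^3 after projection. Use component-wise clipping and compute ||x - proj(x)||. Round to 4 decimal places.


Project each component onto [-3, 8].
clip(-3.2194) = -3.0, clip(-2.2865) = -2.2865, clip(-7.6855) = -3.0
Projection = [-3.0, -2.2865, -3.0]
Squared diffs: [0.0481, 0.0, 21.9539]
Distance = sqrt(22.002) = 4.6906


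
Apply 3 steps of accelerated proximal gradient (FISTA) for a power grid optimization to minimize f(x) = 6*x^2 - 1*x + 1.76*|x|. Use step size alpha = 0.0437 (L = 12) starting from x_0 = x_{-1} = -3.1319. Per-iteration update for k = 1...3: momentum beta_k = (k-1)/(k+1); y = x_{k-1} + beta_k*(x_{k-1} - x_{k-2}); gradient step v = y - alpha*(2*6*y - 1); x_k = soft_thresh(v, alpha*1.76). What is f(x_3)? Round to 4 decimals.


FISTA on f(x) = 6*x^2 - 1*x + 1.76*|x|
L = 12, alpha = 0.0437
Iteration 1: beta = 0.0, y = -3.1319 + 0.0*(-3.1319 + 3.1319) = -3.1319
  grad(y) = -38.5828, v = y - alpha*grad = -1.4458
  prox(v) = soft_thresh(-1.4458, 0.0769) = -1.3689
Iteration 2: beta = 0.3333, y = -1.3689 + 0.3333*(-1.3689 + 3.1319) = -0.7813
  grad(y) = -10.3751, v = y - alpha*grad = -0.3279
  prox(v) = soft_thresh(-0.3279, 0.0769) = -0.251
Iteration 3: beta = 0.5, y = -0.251 + 0.5*(-0.251 + 1.3689) = 0.308
  grad(y) = 2.6963, v = y - alpha*grad = 0.1902
  prox(v) = soft_thresh(0.1902, 0.0769) = 0.1133
f(x_3) = 6*0.1133^2 - 1*0.1133 + 1.76*|0.1133| = 0.1631


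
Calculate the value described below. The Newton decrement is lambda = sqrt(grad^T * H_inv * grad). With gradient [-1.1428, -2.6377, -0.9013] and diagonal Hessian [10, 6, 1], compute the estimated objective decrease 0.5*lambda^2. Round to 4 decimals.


Step 1: H is diagonal, so H^(-1) * g = [-0.1143, -0.4396, -0.9013].
Step 2: g^T H^(-1) g = sum_i g_i^2 / H_ii
  = (-1.1428)^2/10 + (-2.6377)^2/6 + (-0.9013)^2/1
  = 0.1306 + 1.1596 + 0.8123 = 2.1025
Step 3: Objective decrease = 0.5 * g^T H^(-1) g = 1.0513


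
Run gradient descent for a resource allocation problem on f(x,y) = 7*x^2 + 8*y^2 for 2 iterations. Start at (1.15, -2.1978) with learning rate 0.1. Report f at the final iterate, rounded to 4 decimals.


Gradient descent on f(x,y) = 7*x^2 + 8*y^2.
Starting point: (1.15, -2.1978), alpha = 0.1
Step 1: grad_x = 2*7*1.15 = 16.1, grad_y = 2*8*-2.1978 = -35.1648
  x_1 = 1.15 - 0.1*16.1 = -0.46
  y_1 = -2.1978 - 0.1*-35.1648 = 1.3187
Step 2: grad_x = 2*7*-0.46 = -6.44, grad_y = 2*8*1.3187 = 21.0989
  x_2 = -0.46 - 0.1*-6.44 = 0.184
  y_2 = 1.3187 - 0.1*21.0989 = -0.7912
f(0.184, -0.7912) = 7*0.184^2 + 8*(-0.7912)^2 = 5.2451


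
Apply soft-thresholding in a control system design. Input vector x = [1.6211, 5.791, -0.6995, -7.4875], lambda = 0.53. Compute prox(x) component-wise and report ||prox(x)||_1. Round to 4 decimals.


Soft-thresholding with lambda = 0.53:
prox(1.6211) = sign(1.6211)*max(|1.6211| - 0.53, 0) = 1.0911
prox(5.791) = sign(5.791)*max(|5.791| - 0.53, 0) = 5.261
prox(-0.6995) = sign(-0.6995)*max(|-0.6995| - 0.53, 0) = -0.1695
prox(-7.4875) = sign(-7.4875)*max(|-7.4875| - 0.53, 0) = -6.9575
prox(x) = [1.0911, 5.261, -0.1695, -6.9575]
||prox(x)||_1 = 1.0911 + 5.261 + 0.1695 + 6.9575 = 13.4791


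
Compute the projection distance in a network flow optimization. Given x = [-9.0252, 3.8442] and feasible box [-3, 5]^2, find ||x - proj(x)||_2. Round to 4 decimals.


Project each component onto [-3, 5].
clip(-9.0252) = -3.0, clip(3.8442) = 3.8442
Projection = [-3.0, 3.8442]
Squared diffs: [36.303, 0.0]
Distance = sqrt(36.303) = 6.0252


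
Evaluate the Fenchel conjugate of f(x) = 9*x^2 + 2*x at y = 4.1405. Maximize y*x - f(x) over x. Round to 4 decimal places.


f*(y) = sup_x {y*x - a*x^2 - b*x} = sup_x {(y-b)*x - a*x^2}
FOC: (y - b) - 2a*x = 0 => x* = (y - b)/(2a)
x* = (4.1405 - 2)/(2*9) = 0.1189
f*(4.1405) = (y-b)^2/(4a) = (4.1405 - 2)^2/(4*9)
= 4.5817/36 = 0.1273


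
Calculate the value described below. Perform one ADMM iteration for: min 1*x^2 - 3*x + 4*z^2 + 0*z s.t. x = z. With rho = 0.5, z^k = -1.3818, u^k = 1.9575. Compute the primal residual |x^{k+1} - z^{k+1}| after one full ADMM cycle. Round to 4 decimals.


ADMM iteration with rho = 0.5, z^k = -1.3818, u^k = 1.9575
Step 1: x-update.
Minimize 1*x^2 - 3*x + (0.5/2)*(x + 1.3818 + 1.9575)^2
FOC: (2*1 + 0.5)*x = 3 + 0.5*(-1.3818 - 1.9575)
x^{k+1} = 0.5321
Step 2: z-update.
Minimize 4*z^2 + 0*z + (0.5/2)*(0.5321 - z + 1.9575)^2
FOC: (2*4 + 0.5)*z = 0 + 0.5*(0.5321 + 1.9575)
z^{k+1} = 0.1464
Step 3: u-update.
u^{k+1} = 1.9575 + 0.5321 - 0.1464 = 2.3432
Step 4: Primal residual = |0.5321 - 0.1464| = 0.3857


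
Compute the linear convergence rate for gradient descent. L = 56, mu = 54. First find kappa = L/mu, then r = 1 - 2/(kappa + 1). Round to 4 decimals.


Step 1: Compute the condition number.
kappa = L/mu = 56/54 = 1.037
Step 2: Compute the convergence rate.
r = 1 - 2/(kappa + 1) = 1 - 2*mu/(L + mu) = (L - mu)/(L + mu) = 2/110 = 0.0182


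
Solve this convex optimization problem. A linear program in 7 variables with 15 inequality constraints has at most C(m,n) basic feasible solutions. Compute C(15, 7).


Each vertex corresponds to some choice of n active constraints out of m, so the number of vertices is at most C(m, n) = m! / (n!(m-n)!).
m = 15, n = 7
Numerator: 15 * 14 * 13 * 12 * 11 * 10 * 9
Denominator: 7! = 5040
C(15, 7) = 6435


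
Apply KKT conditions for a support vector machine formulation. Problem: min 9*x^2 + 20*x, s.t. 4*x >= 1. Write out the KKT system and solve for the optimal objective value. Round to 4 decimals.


Step 1: Try lambda = 0 (constraint inactive).
x_unc = -20/(2*9) = -1.1111
Check: 4*-1.1111 = -4.4444 < 1 -- violated!
Step 2: Constraint must be active: 4*x = 1
x* = 1/4 = 0.25
lambda = (2*9*0.25 + 20)/4 = 6.125
Step 3: Compute optimal value.
f(x*) = 9*0.25^2 + 20*0.25 = 5.5625


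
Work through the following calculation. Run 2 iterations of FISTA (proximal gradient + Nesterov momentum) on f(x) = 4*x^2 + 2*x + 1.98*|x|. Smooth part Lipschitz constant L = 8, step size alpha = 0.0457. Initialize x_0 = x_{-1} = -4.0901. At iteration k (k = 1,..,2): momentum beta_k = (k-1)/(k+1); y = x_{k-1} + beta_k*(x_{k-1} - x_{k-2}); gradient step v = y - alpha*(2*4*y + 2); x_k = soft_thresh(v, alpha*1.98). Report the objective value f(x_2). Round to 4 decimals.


FISTA on f(x) = 4*x^2 + 2*x + 1.98*|x|
L = 8, alpha = 0.0457
Iteration 1: beta = 0.0, y = -4.0901 + 0.0*(-4.0901 + 4.0901) = -4.0901
  grad(y) = -30.7208, v = y - alpha*grad = -2.6862
  prox(v) = soft_thresh(-2.6862, 0.0905) = -2.5957
Iteration 2: beta = 0.3333, y = -2.5957 + 0.3333*(-2.5957 + 4.0901) = -2.0975
  grad(y) = -14.7803, v = y - alpha*grad = -1.4221
  prox(v) = soft_thresh(-1.4221, 0.0905) = -1.3316
f(x_2) = 4*(-1.3316)^2 + 2*(-1.3316) + 1.98*|-1.3316| = 7.0659


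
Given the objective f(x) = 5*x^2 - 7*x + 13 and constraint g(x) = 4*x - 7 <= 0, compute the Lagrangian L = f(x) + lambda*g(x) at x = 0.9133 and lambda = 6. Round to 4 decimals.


Step 1: Evaluate f(x).
f(0.9133) = 5*0.9133^2 - 7*0.9133 + 13 = 10.7775
Step 2: Evaluate g(x).
g(0.9133) = 4*0.9133 - 7 = -3.3468
Step 3: Compute Lagrangian.
L = 10.7775 + 6*-3.3468 = -9.3033


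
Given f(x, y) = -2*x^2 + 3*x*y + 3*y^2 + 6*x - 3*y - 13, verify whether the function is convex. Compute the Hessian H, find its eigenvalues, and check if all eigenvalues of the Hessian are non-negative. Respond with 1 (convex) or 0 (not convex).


The Hessian of f(x,y) = -2*x^2 + 3*x*y + 3*y^2 + 6*x - 3*y - 13 is:
H = [[-4, 3], [3, 6]]
Trace = -4 + 6 = 2
Determinant = -4*6 - (3)^2 = -33
Discriminant = (2)^2 - 4*-33 = 136.0
Eigenvalues: lambda_1 = -4.831, lambda_2 = 6.831
The function is not convex.

0


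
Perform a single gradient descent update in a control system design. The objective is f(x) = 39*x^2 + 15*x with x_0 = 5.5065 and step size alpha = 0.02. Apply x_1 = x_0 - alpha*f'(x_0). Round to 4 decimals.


We compute the gradient at x_0 and apply the update.
f'(x) = 78*x + 15
f'(5.5065) = 78*5.5065 + 15 = 444.507
x_1 = 5.5065 - 0.02*444.507 = -3.3836


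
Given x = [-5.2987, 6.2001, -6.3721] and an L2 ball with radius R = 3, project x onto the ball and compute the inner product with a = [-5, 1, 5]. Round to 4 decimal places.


Step 1: Compute ||x|| (intermediates to 6 decimals).
||x|| = sqrt((-5.2987)^2 + 6.2001^2 + (-6.3721)^2) = 10.349933
Step 2: Project.
Since ||x|| > R, scale = R/||x|| = 3/10.349933 = 0.289857, proj(x) = scale * x
proj(x) = [-1.535865, 1.797142, -1.846998]
Step 3: Dot product.
a^T * proj(x) = -5*(-1.535865) + 1*1.797142 + 5*(-1.846998) = 0.2415


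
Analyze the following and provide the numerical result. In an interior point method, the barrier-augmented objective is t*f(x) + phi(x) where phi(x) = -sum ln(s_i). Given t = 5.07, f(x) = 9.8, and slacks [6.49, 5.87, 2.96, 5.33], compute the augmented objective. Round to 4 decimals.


Step 1: Compute log-barrier.
ln values: [1.8703, 1.7699, 1.0852, 1.6734]
phi = -(1.8703 + 1.7699 + 1.0852 + 1.6734) = -6.3987
Step 2: Compute augmented objective.
t*f(x) = 5.07*9.8 = 49.686
Total = 49.686 - 6.3987 = 43.2873


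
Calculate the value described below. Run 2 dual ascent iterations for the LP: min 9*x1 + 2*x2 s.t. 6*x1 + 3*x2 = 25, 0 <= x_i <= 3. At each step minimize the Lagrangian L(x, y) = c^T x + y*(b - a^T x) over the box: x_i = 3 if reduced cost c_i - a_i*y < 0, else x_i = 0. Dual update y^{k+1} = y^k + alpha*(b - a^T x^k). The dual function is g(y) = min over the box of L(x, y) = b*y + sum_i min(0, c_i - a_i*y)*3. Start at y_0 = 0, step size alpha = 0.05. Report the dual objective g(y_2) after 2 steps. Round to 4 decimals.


Dual ascent for LP: min 9*x1 + 2*x2, 6*x1 + 3*x2 = 25, 0 <= x_i <= 3
Step 1: y^k = 0.0, reduced costs: (9.0, 2.0)
  x^k = (0.0, 0.0), subgradient = b - a^T x = 25.0
  y^{k+1} = 0.0 + 0.05*25.0 = 1.25
Step 2: y^k = 1.25, reduced costs: (1.5, -1.75)
  x^k = (0.0, 3.0), subgradient = b - a^T x = 16.0
  y^{k+1} = 1.25 + 0.05*16.0 = 2.05
Dual objective at y_2 = 2.05: reduced costs (-3.3, -4.15), box minimizer x = (3.0, 3.0)
g(y_2) = b*y + (c1 - a1*y)*x1 + (c2 - a2*y)*x2 = 25*2.05 + (-3.3)*3.0 + (-4.15)*3.0 = 51.25 - 9.9 - 12.45 = 28.9


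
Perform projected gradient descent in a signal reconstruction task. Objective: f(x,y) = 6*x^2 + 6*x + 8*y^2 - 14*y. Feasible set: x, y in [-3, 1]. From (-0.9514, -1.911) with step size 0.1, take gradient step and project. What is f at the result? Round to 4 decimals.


Step 1: Compute gradient at (-0.9514, -1.911).
grad_x = 2*6*-0.9514 + 6 = -5.4168
grad_y = 2*8*-1.911 - 14 = -44.576
Step 2: Gradient step.
x_raw = -0.9514 - 0.1*-5.4168 = -0.4097
y_raw = -1.911 - 0.1*-44.576 = 2.5466
Step 3: Project onto [-3, 1].
x_proj = clip(-0.4097) = -0.4097
y_proj = clip(2.5466) = 1.0
Step 4: Evaluate f.
f(-0.4097, 1.0) = -7.4511


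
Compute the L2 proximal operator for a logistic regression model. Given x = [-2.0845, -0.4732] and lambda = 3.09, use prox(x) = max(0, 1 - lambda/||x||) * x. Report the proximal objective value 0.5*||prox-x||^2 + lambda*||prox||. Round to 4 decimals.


Step 1: Compute ||x||.
||x|| = 2.1375
Step 2: Compute scaling factor.
scale = max(0, 1 - 3.09/2.1375) = 0.0
Step 3: prox(x) = [-0.0, -0.0]
||prox(x)|| = 0.0
Step 4: Proximal objective.
0.5*||prox-x||^2 = 2.2845
lambda*||prox|| = 0.0
Total = 2.2845


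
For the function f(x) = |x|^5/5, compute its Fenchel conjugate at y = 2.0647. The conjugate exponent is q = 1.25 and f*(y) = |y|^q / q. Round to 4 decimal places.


The conjugate exponent q satisfies 1/p + 1/q = 1.
p = 5, so q = 5/(5 - 1) = 1.25
|y|^q = 2.0647^1.25 = 2.475
f*(2.0647) = 2.475 / 1.25 = 1.98


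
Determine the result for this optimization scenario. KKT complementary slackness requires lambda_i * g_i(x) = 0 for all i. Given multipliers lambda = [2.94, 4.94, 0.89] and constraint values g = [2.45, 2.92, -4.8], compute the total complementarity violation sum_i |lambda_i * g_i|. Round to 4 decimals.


KKT complementary slackness check:
lambda_1 * g_1 = 2.94 * 2.45 = 7.203
lambda_2 * g_2 = 4.94 * 2.92 = 14.4248
lambda_3 * g_3 = 0.89 * -4.8 = -4.272
Total violation = 7.203 + 14.4248 + 4.272 = 25.8998


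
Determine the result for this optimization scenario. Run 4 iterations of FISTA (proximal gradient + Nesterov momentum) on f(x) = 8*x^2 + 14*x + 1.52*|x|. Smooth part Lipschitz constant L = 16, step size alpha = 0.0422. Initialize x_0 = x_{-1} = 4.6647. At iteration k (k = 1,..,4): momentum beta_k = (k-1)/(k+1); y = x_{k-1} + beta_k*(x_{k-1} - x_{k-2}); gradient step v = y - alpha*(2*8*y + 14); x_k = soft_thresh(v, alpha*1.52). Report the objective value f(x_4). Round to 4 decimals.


FISTA on f(x) = 8*x^2 + 14*x + 1.52*|x|
L = 16, alpha = 0.0422
Iteration 1: beta = 0.0, y = 4.6647 + 0.0*(4.6647 - 4.6647) = 4.6647
  grad(y) = 88.6352, v = y - alpha*grad = 0.9243
  prox(v) = soft_thresh(0.9243, 0.0641) = 0.8602
Iteration 2: beta = 0.3333, y = 0.8602 + 0.3333*(0.8602 - 4.6647) = -0.408
  grad(y) = 7.4715, v = y - alpha*grad = -0.7233
  prox(v) = soft_thresh(-0.7233, 0.0641) = -0.6592
Iteration 3: beta = 0.5, y = -0.6592 + 0.5*(-0.6592 - 0.8602) = -1.4189
  grad(y) = -8.7016, v = y - alpha*grad = -1.0516
  prox(v) = soft_thresh(-1.0516, 0.0641) = -0.9875
Iteration 4: beta = 0.6, y = -0.9875 + 0.6*(-0.9875 + 0.6592) = -1.1845
  grad(y) = -4.9518, v = y - alpha*grad = -0.9755
  prox(v) = soft_thresh(-0.9755, 0.0641) = -0.9114
f(x_4) = 8*(-0.9114)^2 + 14*(-0.9114) + 1.52*|-0.9114| = -4.7291


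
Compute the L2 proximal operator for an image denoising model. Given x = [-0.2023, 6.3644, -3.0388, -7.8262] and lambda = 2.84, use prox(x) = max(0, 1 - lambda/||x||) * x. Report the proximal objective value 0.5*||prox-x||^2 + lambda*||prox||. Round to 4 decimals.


Step 1: Compute ||x||.
||x|| = 10.5371
Step 2: Compute scaling factor.
scale = max(0, 1 - 2.84/10.5371) = 0.7305
Step 3: prox(x) = [-0.1478, 4.649, -2.2198, -5.7168]
||prox(x)|| = 7.6971
Step 4: Proximal objective.
0.5*||prox-x||^2 = 4.0328
lambda*||prox|| = 21.8598
Total = 25.8925


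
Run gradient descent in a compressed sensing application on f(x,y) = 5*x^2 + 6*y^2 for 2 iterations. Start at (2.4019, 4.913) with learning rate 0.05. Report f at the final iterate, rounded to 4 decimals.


Gradient descent on f(x,y) = 5*x^2 + 6*y^2.
Starting point: (2.4019, 4.913), alpha = 0.05
Step 1: grad_x = 2*5*2.4019 = 24.019, grad_y = 2*6*4.913 = 58.956
  x_1 = 2.4019 - 0.05*24.019 = 1.201
  y_1 = 4.913 - 0.05*58.956 = 1.9652
Step 2: grad_x = 2*5*1.201 = 12.0095, grad_y = 2*6*1.9652 = 23.5824
  x_2 = 1.201 - 0.05*12.0095 = 0.6005
  y_2 = 1.9652 - 0.05*23.5824 = 0.7861
f(0.6005, 0.7861) = 5*0.6005^2 + 6*0.7861^2 = 5.5104


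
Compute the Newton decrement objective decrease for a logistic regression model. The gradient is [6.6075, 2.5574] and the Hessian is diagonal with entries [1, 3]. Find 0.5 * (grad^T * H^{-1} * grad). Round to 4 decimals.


Step 1: H is diagonal, so H^(-1) * g = [6.6075, 0.8525].
Step 2: g^T H^(-1) g = sum_i g_i^2 / H_ii
  = (6.6075)^2/1 + (2.5574)^2/3
  = 43.6591 + 2.1801 = 45.8392
Step 3: Objective decrease = 0.5 * g^T H^(-1) g = 22.9196


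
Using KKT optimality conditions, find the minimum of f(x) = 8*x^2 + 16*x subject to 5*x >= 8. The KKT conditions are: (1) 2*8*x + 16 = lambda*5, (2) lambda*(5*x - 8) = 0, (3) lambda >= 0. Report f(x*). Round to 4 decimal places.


Step 1: Try lambda = 0 (constraint inactive).
x_unc = -16/(2*8) = -1.0
Check: 5*-1.0 = -5.0 < 8 -- violated!
Step 2: Constraint must be active: 5*x = 8
x* = 8/5 = 1.6
lambda = (2*8*1.6 + 16)/5 = 8.32
Step 3: Compute optimal value.
f(x*) = 8*1.6^2 + 16*1.6 = 46.08


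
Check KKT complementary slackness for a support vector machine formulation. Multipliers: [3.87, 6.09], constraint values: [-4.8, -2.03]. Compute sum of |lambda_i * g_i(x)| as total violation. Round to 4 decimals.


KKT complementary slackness check:
lambda_1 * g_1 = 3.87 * -4.8 = -18.576
lambda_2 * g_2 = 6.09 * -2.03 = -12.3627
Total violation = 18.576 + 12.3627 = 30.9387


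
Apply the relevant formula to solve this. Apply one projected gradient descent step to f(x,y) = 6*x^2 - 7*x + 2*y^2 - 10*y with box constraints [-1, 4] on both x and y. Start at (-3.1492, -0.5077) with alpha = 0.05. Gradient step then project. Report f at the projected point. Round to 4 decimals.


Step 1: Compute gradient at (-3.1492, -0.5077).
grad_x = 2*6*-3.1492 - 7 = -44.7904
grad_y = 2*2*-0.5077 - 10 = -12.0308
Step 2: Gradient step.
x_raw = -3.1492 - 0.05*-44.7904 = -0.9097
y_raw = -0.5077 - 0.05*-12.0308 = 0.0938
Step 3: Project onto [-1, 4].
x_proj = clip(-0.9097) = -0.9097
y_proj = clip(0.0938) = 0.0938
Step 4: Evaluate f.
f(-0.9097, 0.0938) = 10.4121


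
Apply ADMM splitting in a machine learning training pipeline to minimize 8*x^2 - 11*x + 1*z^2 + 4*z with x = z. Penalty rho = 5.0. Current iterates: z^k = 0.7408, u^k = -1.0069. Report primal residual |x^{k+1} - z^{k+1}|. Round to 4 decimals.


ADMM iteration with rho = 5.0, z^k = 0.7408, u^k = -1.0069
Step 1: x-update.
Minimize 8*x^2 - 11*x + (5.0/2)*(x - 0.7408 - 1.0069)^2
FOC: (2*8 + 5.0)*x = 11 + 5.0*(0.7408 + 1.0069)
x^{k+1} = 0.9399
Step 2: z-update.
Minimize 1*z^2 + 4*z + (5.0/2)*(0.9399 - z - 1.0069)^2
FOC: (2*1 + 5.0)*z = -4 + 5.0*(0.9399 - 1.0069)
z^{k+1} = -0.6193
Step 3: u-update.
u^{k+1} = -1.0069 + 0.9399 + 0.6193 = 0.5523
Step 4: Primal residual = |0.9399 + 0.6193| = 1.5592


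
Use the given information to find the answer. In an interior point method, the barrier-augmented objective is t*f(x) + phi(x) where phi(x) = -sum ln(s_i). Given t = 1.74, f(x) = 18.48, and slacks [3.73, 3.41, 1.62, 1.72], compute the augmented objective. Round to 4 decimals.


Step 1: Compute log-barrier.
ln values: [1.3164, 1.2267, 0.4824, 0.5423]
phi = -(1.3164 + 1.2267 + 0.4824 + 0.5423) = -3.5679
Step 2: Compute augmented objective.
t*f(x) = 1.74*18.48 = 32.1552
Total = 32.1552 - 3.5679 = 28.5873


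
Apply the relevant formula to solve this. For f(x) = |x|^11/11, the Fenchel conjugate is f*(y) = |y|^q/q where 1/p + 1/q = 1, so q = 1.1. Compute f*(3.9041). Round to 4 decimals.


The conjugate exponent q satisfies 1/p + 1/q = 1.
p = 11, so q = 11/(11 - 1) = 1.1
|y|^q = 3.9041^1.1 = 4.4738
f*(3.9041) = 4.4738 / 1.1 = 4.0671


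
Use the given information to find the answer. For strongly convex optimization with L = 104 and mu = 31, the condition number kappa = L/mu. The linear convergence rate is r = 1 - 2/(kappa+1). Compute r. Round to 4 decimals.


Step 1: Compute the condition number.
kappa = L/mu = 104/31 = 3.3548
Step 2: Compute the convergence rate.
r = 1 - 2/(kappa + 1) = 1 - 2*mu/(L + mu) = (L - mu)/(L + mu) = 73/135 = 0.5407


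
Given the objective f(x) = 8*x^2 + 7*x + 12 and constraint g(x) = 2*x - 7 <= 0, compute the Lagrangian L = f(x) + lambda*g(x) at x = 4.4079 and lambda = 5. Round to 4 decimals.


Step 1: Evaluate f(x).
f(4.4079) = 8*4.4079^2 + 7*4.4079 + 12 = 198.292
Step 2: Evaluate g(x).
g(4.4079) = 2*4.4079 - 7 = 1.8158
Step 3: Compute Lagrangian.
L = 198.292 + 5*1.8158 = 207.371


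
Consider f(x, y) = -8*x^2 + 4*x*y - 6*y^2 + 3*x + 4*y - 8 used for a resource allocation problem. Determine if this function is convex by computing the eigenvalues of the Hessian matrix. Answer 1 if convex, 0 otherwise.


The Hessian of f(x,y) = -8*x^2 + 4*x*y - 6*y^2 + 3*x + 4*y - 8 is:
H = [[-16, 4], [4, -12]]
Trace = -16 - 12 = -28
Determinant = -16*-12 - (4)^2 = 176
Discriminant = (-28)^2 - 4*176 = 80.0
Eigenvalues: lambda_1 = -18.4721, lambda_2 = -9.5279
The function is not convex.

0


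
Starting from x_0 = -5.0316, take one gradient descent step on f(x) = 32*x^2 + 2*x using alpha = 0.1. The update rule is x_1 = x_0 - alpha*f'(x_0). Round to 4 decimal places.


We compute the gradient at x_0 and apply the update.
f'(x) = 64*x + 2
f'(-5.0316) = 64*-5.0316 + 2 = -320.0224
x_1 = -5.0316 - 0.1*-320.0224 = 26.9706


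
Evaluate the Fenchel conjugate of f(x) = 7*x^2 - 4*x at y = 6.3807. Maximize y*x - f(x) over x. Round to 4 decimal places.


f*(y) = sup_x {y*x - a*x^2 - b*x} = sup_x {(y-b)*x - a*x^2}
FOC: (y - b) - 2a*x = 0 => x* = (y - b)/(2a)
x* = (6.3807 + 4)/(2*7) = 0.7415
f*(6.3807) = (y-b)^2/(4a) = (6.3807 + 4)^2/(4*7)
= 107.7589/28 = 3.8485


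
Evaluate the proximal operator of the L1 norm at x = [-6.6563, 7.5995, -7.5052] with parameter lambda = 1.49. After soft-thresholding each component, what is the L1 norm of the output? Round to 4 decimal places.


Soft-thresholding with lambda = 1.49:
prox(-6.6563) = sign(-6.6563)*max(|-6.6563| - 1.49, 0) = -5.1663
prox(7.5995) = sign(7.5995)*max(|7.5995| - 1.49, 0) = 6.1095
prox(-7.5052) = sign(-7.5052)*max(|-7.5052| - 1.49, 0) = -6.0152
prox(x) = [-5.1663, 6.1095, -6.0152]
||prox(x)||_1 = 5.1663 + 6.1095 + 6.0152 = 17.291
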